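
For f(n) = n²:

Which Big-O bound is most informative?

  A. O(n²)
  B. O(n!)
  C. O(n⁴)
A

f(n) = n² is O(n²).
All listed options are valid Big-O bounds (upper bounds),
but O(n²) is the tightest (smallest valid bound).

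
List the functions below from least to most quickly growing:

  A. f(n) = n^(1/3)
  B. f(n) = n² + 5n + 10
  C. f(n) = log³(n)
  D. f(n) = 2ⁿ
C < A < B < D

Comparing growth rates:
C = log³(n) is O(log³ n)
A = n^(1/3) is O(n^(1/3))
B = n² + 5n + 10 is O(n²)
D = 2ⁿ is O(2ⁿ)

Therefore, the order from slowest to fastest is: C < A < B < D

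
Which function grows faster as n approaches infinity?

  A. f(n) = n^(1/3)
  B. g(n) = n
B

f(n) = n^(1/3) is O(n^(1/3)), while g(n) = n is O(n).
Since O(n) grows faster than O(n^(1/3)), g(n) dominates.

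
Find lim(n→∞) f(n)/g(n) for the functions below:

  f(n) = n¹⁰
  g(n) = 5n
∞

Since n¹⁰ (O(n¹⁰)) grows faster than 5n (O(n)),
the ratio f(n)/g(n) → ∞ as n → ∞.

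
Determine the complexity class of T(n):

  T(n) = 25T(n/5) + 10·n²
Θ(n² log n)

Master Theorem: a = 25, b = 5, f(n) = 10·n².
Compute the critical exponent d = log₅(25) = 2.
Compare f(n) = Θ(n²) against n^d:
  k = 2 = d, so f(n) = Θ(n^d) — Case 2.
  Work is balanced across levels: T(n) = Θ(n^d log n) = Θ(n² log n).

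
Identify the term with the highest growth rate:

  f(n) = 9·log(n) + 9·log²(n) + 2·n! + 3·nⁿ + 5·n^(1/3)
3·nⁿ

Looking at each term:
  - 9·log(n) is O(log n)
  - 9·log²(n) is O(log² n)
  - 2·n! is O(n!)
  - 3·nⁿ is O(nⁿ)
  - 5·n^(1/3) is O(n^(1/3))

The term 3·nⁿ (O(nⁿ)) grows fastest and dominates all others.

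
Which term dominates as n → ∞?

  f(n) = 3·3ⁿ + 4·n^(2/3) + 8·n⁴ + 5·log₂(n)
3·3ⁿ

Looking at each term:
  - 3·3ⁿ is O(3ⁿ)
  - 4·n^(2/3) is O(n^(2/3))
  - 8·n⁴ is O(n⁴)
  - 5·log₂(n) is O(log n)

The term 3·3ⁿ (O(3ⁿ)) grows fastest and dominates all others.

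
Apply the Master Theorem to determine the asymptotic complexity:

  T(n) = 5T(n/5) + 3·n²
Θ(n²)

Master Theorem: a = 5, b = 5, f(n) = 3·n².
Compute the critical exponent d = log₅(5) = 1.
Compare f(n) = Θ(n²) against n^d:
  k = 2 > d = 1, so f(n) = Ω(n^(d+ε)) — Case 3.
  Regularity: a·(n/b)^2/n^2 = a/b^2 = 5/25 < 1 ✓.
  The top-level work dominates: T(n) = Θ(f(n)) = Θ(n²).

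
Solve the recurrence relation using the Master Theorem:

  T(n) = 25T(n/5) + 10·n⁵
Θ(n⁵)

Master Theorem: a = 25, b = 5, f(n) = 10·n⁵.
Compute the critical exponent d = log₅(25) = 2.
Compare f(n) = Θ(n⁵) against n^d:
  k = 5 > d = 2, so f(n) = Ω(n^(d+ε)) — Case 3.
  Regularity: a·(n/b)^5/n^5 = a/b^5 = 25/3125 < 1 ✓.
  The top-level work dominates: T(n) = Θ(f(n)) = Θ(n⁵).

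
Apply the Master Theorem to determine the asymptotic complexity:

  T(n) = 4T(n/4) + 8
Θ(n)

Master Theorem: a = 4, b = 4, f(n) = 8.
Compute the critical exponent d = log₄(4) = 1.
Compare f(n) = Θ(1) against n^d:
  k = 0 < d = 1, so f(n) = O(n^(d-ε)) — Case 1.
  The recursion cost dominates: T(n) = Θ(n^d) = Θ(n).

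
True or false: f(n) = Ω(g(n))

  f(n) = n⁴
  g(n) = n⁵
False

f(n) = n⁴ is O(n⁴), and g(n) = n⁵ is O(n⁵).
Since O(n⁴) grows slower than O(n⁵), f(n) = Ω(g(n)) is false.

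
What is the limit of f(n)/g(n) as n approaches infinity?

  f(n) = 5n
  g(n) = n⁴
0

Since 5n (O(n)) grows slower than n⁴ (O(n⁴)),
the ratio f(n)/g(n) → 0 as n → ∞.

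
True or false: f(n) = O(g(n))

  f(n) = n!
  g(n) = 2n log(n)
False

f(n) = n! is O(n!), and g(n) = 2n log(n) is O(n log n).
Since O(n!) grows faster than O(n log n), f(n) = O(g(n)) is false.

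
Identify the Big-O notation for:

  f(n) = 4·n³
O(n³)

The dominant term in 4·n³ is 4·n³, which is Θ(n³).
Constants are absorbed, so the tightest bound is O(n³).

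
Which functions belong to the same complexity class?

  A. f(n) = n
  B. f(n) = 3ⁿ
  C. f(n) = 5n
A and C

Examining each function:
  A. n is O(n)
  B. 3ⁿ is O(3ⁿ)
  C. 5n is O(n)

Functions A and C both have the same complexity class.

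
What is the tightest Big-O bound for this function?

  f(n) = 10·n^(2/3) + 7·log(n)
O(n^(2/3))

The dominant term in 10·n^(2/3) + 7·log(n) is 10·n^(2/3), which is Θ(n^(2/3)).
Lower-order terms (7·log(n)) are asymptotically negligible.
Constants are absorbed, so the tightest bound is O(n^(2/3)).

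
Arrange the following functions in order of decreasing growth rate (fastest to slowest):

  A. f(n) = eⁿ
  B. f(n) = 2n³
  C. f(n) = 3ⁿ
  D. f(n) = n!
D > C > A > B

Comparing growth rates:
D = n! is O(n!)
C = 3ⁿ is O(3ⁿ)
A = eⁿ is O(eⁿ)
B = 2n³ is O(n³)

Therefore, the order from fastest to slowest is: D > C > A > B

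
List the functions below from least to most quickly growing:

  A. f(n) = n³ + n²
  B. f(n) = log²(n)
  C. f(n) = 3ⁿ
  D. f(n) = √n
B < D < A < C

Comparing growth rates:
B = log²(n) is O(log² n)
D = √n is O(√n)
A = n³ + n² is O(n³)
C = 3ⁿ is O(3ⁿ)

Therefore, the order from slowest to fastest is: B < D < A < C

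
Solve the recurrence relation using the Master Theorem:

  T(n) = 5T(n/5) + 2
Θ(n)

Master Theorem: a = 5, b = 5, f(n) = 2.
Compute the critical exponent d = log₅(5) = 1.
Compare f(n) = Θ(1) against n^d:
  k = 0 < d = 1, so f(n) = O(n^(d-ε)) — Case 1.
  The recursion cost dominates: T(n) = Θ(n^d) = Θ(n).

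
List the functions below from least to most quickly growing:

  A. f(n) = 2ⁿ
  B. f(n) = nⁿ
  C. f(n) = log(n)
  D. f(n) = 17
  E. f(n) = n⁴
D < C < E < A < B

Comparing growth rates:
D = 17 is O(1)
C = log(n) is O(log n)
E = n⁴ is O(n⁴)
A = 2ⁿ is O(2ⁿ)
B = nⁿ is O(nⁿ)

Therefore, the order from slowest to fastest is: D < C < E < A < B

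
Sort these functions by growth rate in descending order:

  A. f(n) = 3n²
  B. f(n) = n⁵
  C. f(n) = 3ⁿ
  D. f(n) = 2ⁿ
C > D > B > A

Comparing growth rates:
C = 3ⁿ is O(3ⁿ)
D = 2ⁿ is O(2ⁿ)
B = n⁵ is O(n⁵)
A = 3n² is O(n²)

Therefore, the order from fastest to slowest is: C > D > B > A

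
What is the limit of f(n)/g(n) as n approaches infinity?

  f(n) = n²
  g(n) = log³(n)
∞

Since n² (O(n²)) grows faster than log³(n) (O(log³ n)),
the ratio f(n)/g(n) → ∞ as n → ∞.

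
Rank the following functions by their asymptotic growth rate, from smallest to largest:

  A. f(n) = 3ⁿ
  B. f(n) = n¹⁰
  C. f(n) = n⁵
C < B < A

Comparing growth rates:
C = n⁵ is O(n⁵)
B = n¹⁰ is O(n¹⁰)
A = 3ⁿ is O(3ⁿ)

Therefore, the order from slowest to fastest is: C < B < A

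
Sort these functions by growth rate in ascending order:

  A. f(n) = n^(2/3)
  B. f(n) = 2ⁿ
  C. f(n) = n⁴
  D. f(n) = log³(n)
D < A < C < B

Comparing growth rates:
D = log³(n) is O(log³ n)
A = n^(2/3) is O(n^(2/3))
C = n⁴ is O(n⁴)
B = 2ⁿ is O(2ⁿ)

Therefore, the order from slowest to fastest is: D < A < C < B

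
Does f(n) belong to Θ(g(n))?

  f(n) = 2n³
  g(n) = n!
False

f(n) = 2n³ is O(n³), and g(n) = n! is O(n!).
Since they have different growth rates, f(n) = Θ(g(n)) is false.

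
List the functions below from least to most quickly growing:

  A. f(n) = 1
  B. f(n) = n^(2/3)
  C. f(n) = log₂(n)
A < C < B

Comparing growth rates:
A = 1 is O(1)
C = log₂(n) is O(log n)
B = n^(2/3) is O(n^(2/3))

Therefore, the order from slowest to fastest is: A < C < B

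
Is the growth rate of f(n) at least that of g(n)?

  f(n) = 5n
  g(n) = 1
True

f(n) = 5n is O(n), and g(n) = 1 is O(1).
Since O(n) grows at least as fast as O(1), f(n) = Ω(g(n)) is true.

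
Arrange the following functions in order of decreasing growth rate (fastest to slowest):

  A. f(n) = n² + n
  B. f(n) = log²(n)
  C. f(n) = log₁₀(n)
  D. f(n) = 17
A > B > C > D

Comparing growth rates:
A = n² + n is O(n²)
B = log²(n) is O(log² n)
C = log₁₀(n) is O(log n)
D = 17 is O(1)

Therefore, the order from fastest to slowest is: A > B > C > D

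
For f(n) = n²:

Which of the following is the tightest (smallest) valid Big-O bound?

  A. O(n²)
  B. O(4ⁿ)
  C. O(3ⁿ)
A

f(n) = n² is O(n²).
All listed options are valid Big-O bounds (upper bounds),
but O(n²) is the tightest (smallest valid bound).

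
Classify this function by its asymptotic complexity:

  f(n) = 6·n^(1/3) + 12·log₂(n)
O(n^(1/3))

The dominant term in 6·n^(1/3) + 12·log₂(n) is 6·n^(1/3), which is Θ(n^(1/3)).
Lower-order terms (12·log₂(n)) are asymptotically negligible.
Constants are absorbed, so the tightest bound is O(n^(1/3)).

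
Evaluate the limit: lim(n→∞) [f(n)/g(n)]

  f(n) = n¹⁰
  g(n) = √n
∞

Since n¹⁰ (O(n¹⁰)) grows faster than √n (O(√n)),
the ratio f(n)/g(n) → ∞ as n → ∞.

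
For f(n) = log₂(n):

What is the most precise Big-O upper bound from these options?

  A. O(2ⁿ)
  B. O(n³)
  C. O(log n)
C

f(n) = log₂(n) is O(log n).
All listed options are valid Big-O bounds (upper bounds),
but O(log n) is the tightest (smallest valid bound).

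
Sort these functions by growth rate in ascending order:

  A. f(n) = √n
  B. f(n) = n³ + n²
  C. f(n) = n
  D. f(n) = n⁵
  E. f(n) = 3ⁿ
A < C < B < D < E

Comparing growth rates:
A = √n is O(√n)
C = n is O(n)
B = n³ + n² is O(n³)
D = n⁵ is O(n⁵)
E = 3ⁿ is O(3ⁿ)

Therefore, the order from slowest to fastest is: A < C < B < D < E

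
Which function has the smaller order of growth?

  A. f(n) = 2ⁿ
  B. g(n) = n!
A

f(n) = 2ⁿ is O(2ⁿ), while g(n) = n! is O(n!).
Since O(2ⁿ) grows slower than O(n!), f(n) is dominated.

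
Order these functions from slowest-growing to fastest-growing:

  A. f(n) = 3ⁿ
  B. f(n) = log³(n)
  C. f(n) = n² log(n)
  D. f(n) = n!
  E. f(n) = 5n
B < E < C < A < D

Comparing growth rates:
B = log³(n) is O(log³ n)
E = 5n is O(n)
C = n² log(n) is O(n² log n)
A = 3ⁿ is O(3ⁿ)
D = n! is O(n!)

Therefore, the order from slowest to fastest is: B < E < C < A < D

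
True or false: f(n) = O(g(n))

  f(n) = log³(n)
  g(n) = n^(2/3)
True

f(n) = log³(n) is O(log³ n), and g(n) = n^(2/3) is O(n^(2/3)).
Since O(log³ n) ⊆ O(n^(2/3)) (f grows no faster than g), f(n) = O(g(n)) is true.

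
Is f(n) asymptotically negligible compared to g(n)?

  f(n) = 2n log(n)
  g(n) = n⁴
True

f(n) = 2n log(n) is O(n log n), and g(n) = n⁴ is O(n⁴).
Since O(n log n) grows strictly slower than O(n⁴), f(n) = o(g(n)) is true.
This means lim(n→∞) f(n)/g(n) = 0.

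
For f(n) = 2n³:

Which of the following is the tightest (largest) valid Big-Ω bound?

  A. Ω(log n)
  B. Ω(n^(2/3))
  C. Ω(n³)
C

f(n) = 2n³ is Ω(n³).
All listed options are valid Big-Ω bounds (lower bounds),
but Ω(n³) is the tightest (largest valid bound).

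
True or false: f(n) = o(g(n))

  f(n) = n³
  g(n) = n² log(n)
False

f(n) = n³ is O(n³), and g(n) = n² log(n) is O(n² log n).
Since O(n³) grows faster than or equal to O(n² log n), f(n) = o(g(n)) is false.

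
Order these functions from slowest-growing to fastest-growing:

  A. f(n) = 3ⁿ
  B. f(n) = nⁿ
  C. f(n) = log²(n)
C < A < B

Comparing growth rates:
C = log²(n) is O(log² n)
A = 3ⁿ is O(3ⁿ)
B = nⁿ is O(nⁿ)

Therefore, the order from slowest to fastest is: C < A < B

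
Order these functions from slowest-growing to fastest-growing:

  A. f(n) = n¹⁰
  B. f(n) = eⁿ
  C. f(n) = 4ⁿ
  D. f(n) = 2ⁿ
A < D < B < C

Comparing growth rates:
A = n¹⁰ is O(n¹⁰)
D = 2ⁿ is O(2ⁿ)
B = eⁿ is O(eⁿ)
C = 4ⁿ is O(4ⁿ)

Therefore, the order from slowest to fastest is: A < D < B < C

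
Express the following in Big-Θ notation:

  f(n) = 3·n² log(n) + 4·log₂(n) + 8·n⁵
Θ(n⁵)

Order the terms by growth rate: 4·log₂(n) ≺ 3·n² log(n) ≺ 8·n⁵.
The fastest-growing term 8·n⁵ dominates as n → ∞; dropping its constant factor gives Θ(n⁵).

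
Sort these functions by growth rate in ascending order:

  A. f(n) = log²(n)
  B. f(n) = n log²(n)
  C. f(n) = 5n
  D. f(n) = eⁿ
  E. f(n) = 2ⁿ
A < C < B < E < D

Comparing growth rates:
A = log²(n) is O(log² n)
C = 5n is O(n)
B = n log²(n) is O(n log² n)
E = 2ⁿ is O(2ⁿ)
D = eⁿ is O(eⁿ)

Therefore, the order from slowest to fastest is: A < C < B < E < D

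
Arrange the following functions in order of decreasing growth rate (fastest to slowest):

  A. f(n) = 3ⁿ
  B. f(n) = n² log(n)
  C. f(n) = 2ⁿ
A > C > B

Comparing growth rates:
A = 3ⁿ is O(3ⁿ)
C = 2ⁿ is O(2ⁿ)
B = n² log(n) is O(n² log n)

Therefore, the order from fastest to slowest is: A > C > B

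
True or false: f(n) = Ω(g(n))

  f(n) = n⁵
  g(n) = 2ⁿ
False

f(n) = n⁵ is O(n⁵), and g(n) = 2ⁿ is O(2ⁿ).
Since O(n⁵) grows slower than O(2ⁿ), f(n) = Ω(g(n)) is false.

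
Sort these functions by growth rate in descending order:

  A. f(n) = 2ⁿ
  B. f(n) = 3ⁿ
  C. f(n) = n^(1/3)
B > A > C

Comparing growth rates:
B = 3ⁿ is O(3ⁿ)
A = 2ⁿ is O(2ⁿ)
C = n^(1/3) is O(n^(1/3))

Therefore, the order from fastest to slowest is: B > A > C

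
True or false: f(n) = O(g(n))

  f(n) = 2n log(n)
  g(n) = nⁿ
True

f(n) = 2n log(n) is O(n log n), and g(n) = nⁿ is O(nⁿ).
Since O(n log n) ⊆ O(nⁿ) (f grows no faster than g), f(n) = O(g(n)) is true.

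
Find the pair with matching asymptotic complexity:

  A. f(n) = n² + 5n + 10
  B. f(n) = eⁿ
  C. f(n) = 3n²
A and C

Examining each function:
  A. n² + 5n + 10 is O(n²)
  B. eⁿ is O(eⁿ)
  C. 3n² is O(n²)

Functions A and C both have the same complexity class.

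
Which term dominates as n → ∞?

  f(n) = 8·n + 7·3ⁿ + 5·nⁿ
5·nⁿ

Looking at each term:
  - 8·n is O(n)
  - 7·3ⁿ is O(3ⁿ)
  - 5·nⁿ is O(nⁿ)

The term 5·nⁿ (O(nⁿ)) grows fastest and dominates all others.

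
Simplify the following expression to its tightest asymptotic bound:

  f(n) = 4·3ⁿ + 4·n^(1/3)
Θ(3ⁿ)

Order the terms by growth rate: 4·n^(1/3) ≺ 4·3ⁿ.
The fastest-growing term 4·3ⁿ dominates as n → ∞; dropping its constant factor gives Θ(3ⁿ).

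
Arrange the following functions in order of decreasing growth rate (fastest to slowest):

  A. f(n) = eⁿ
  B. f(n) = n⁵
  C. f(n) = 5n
A > B > C

Comparing growth rates:
A = eⁿ is O(eⁿ)
B = n⁵ is O(n⁵)
C = 5n is O(n)

Therefore, the order from fastest to slowest is: A > B > C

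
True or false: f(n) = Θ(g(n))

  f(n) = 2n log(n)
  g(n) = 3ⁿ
False

f(n) = 2n log(n) is O(n log n), and g(n) = 3ⁿ is O(3ⁿ).
Since they have different growth rates, f(n) = Θ(g(n)) is false.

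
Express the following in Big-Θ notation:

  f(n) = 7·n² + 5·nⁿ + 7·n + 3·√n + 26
Θ(nⁿ)

Order the terms by growth rate: 26 ≺ 3·√n ≺ 7·n ≺ 7·n² ≺ 5·nⁿ.
The fastest-growing term 5·nⁿ dominates as n → ∞; dropping its constant factor gives Θ(nⁿ).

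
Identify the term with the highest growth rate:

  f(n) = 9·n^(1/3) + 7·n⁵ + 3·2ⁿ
3·2ⁿ

Looking at each term:
  - 9·n^(1/3) is O(n^(1/3))
  - 7·n⁵ is O(n⁵)
  - 3·2ⁿ is O(2ⁿ)

The term 3·2ⁿ (O(2ⁿ)) grows fastest and dominates all others.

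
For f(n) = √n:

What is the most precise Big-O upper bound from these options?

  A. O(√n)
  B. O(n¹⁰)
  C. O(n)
A

f(n) = √n is O(√n).
All listed options are valid Big-O bounds (upper bounds),
but O(√n) is the tightest (smallest valid bound).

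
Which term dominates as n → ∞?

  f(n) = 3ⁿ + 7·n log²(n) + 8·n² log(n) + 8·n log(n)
3ⁿ

Looking at each term:
  - 3ⁿ is O(3ⁿ)
  - 7·n log²(n) is O(n log² n)
  - 8·n² log(n) is O(n² log n)
  - 8·n log(n) is O(n log n)

The term 3ⁿ (O(3ⁿ)) grows fastest and dominates all others.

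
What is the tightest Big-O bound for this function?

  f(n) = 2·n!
O(n!)

The dominant term in 2·n! is 2·n!, which is Θ(n!).
Constants are absorbed, so the tightest bound is O(n!).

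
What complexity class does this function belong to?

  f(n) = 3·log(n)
O(log n)

The dominant term in 3·log(n) is 3·log(n), which is Θ(log n).
Constants are absorbed, so the tightest bound is O(log n).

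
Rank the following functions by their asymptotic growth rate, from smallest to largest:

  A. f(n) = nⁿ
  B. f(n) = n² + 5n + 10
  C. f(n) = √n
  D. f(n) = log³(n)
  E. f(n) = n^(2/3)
D < C < E < B < A

Comparing growth rates:
D = log³(n) is O(log³ n)
C = √n is O(√n)
E = n^(2/3) is O(n^(2/3))
B = n² + 5n + 10 is O(n²)
A = nⁿ is O(nⁿ)

Therefore, the order from slowest to fastest is: D < C < E < B < A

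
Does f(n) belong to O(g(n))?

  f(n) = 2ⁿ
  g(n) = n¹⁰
False

f(n) = 2ⁿ is O(2ⁿ), and g(n) = n¹⁰ is O(n¹⁰).
Since O(2ⁿ) grows faster than O(n¹⁰), f(n) = O(g(n)) is false.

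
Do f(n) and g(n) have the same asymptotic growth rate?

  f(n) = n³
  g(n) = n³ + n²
True

f(n) = n³ and g(n) = n³ + n² are both O(n³).
Since they have the same asymptotic growth rate, f(n) = Θ(g(n)) is true.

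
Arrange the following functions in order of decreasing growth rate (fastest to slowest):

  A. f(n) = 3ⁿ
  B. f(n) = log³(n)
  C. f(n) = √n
A > C > B

Comparing growth rates:
A = 3ⁿ is O(3ⁿ)
C = √n is O(√n)
B = log³(n) is O(log³ n)

Therefore, the order from fastest to slowest is: A > C > B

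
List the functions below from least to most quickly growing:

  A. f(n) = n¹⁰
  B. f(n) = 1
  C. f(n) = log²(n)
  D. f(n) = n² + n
B < C < D < A

Comparing growth rates:
B = 1 is O(1)
C = log²(n) is O(log² n)
D = n² + n is O(n²)
A = n¹⁰ is O(n¹⁰)

Therefore, the order from slowest to fastest is: B < C < D < A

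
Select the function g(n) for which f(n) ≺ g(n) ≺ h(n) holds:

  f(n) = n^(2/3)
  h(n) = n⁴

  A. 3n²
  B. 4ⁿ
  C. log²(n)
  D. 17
A

We need g(n) with n^(2/3) = o(g(n)) and g(n) = o(n⁴), i.e. O(n^(2/3)) ≺ g ≺ O(n⁴).
Check each option:
  A. 3n² — O(n²) is strictly between O(n^(2/3)) and O(n⁴) ✓
  B. 4ⁿ — O(4ⁿ) does not grow strictly slower than h(n)
  C. log²(n) — O(log² n) does not grow strictly faster than f(n)
  D. 17 — O(1) does not grow strictly faster than f(n)

Only option A (3n²) lies strictly between.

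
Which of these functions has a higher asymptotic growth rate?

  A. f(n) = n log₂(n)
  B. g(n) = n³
B

f(n) = n log₂(n) is O(n log n), while g(n) = n³ is O(n³).
Since O(n³) grows faster than O(n log n), g(n) dominates.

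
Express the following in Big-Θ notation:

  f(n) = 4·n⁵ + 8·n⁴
Θ(n⁵)

Order the terms by growth rate: 8·n⁴ ≺ 4·n⁵.
The fastest-growing term 4·n⁵ dominates as n → ∞; dropping its constant factor gives Θ(n⁵).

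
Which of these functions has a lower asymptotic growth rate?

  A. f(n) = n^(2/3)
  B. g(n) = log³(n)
B

f(n) = n^(2/3) is O(n^(2/3)), while g(n) = log³(n) is O(log³ n).
Since O(log³ n) grows slower than O(n^(2/3)), g(n) is dominated.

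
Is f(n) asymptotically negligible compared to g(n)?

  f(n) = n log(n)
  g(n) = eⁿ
True

f(n) = n log(n) is O(n log n), and g(n) = eⁿ is O(eⁿ).
Since O(n log n) grows strictly slower than O(eⁿ), f(n) = o(g(n)) is true.
This means lim(n→∞) f(n)/g(n) = 0.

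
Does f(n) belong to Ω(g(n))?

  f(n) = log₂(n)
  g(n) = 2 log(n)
True

f(n) = log₂(n) and g(n) = 2 log(n) are both O(log n).
Big-Ω permits equal growth rates (f ≥ c·g for some c > 0), so f(n) = Ω(g(n)) is true.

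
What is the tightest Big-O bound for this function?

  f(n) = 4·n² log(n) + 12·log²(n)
O(n² log n)

The dominant term in 4·n² log(n) + 12·log²(n) is 4·n² log(n), which is Θ(n² log n).
Lower-order terms (12·log²(n)) are asymptotically negligible.
Constants are absorbed, so the tightest bound is O(n² log n).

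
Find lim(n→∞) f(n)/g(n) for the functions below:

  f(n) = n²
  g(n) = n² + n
1

Since n² and n² + n have the same growth rate (O(n²)),
the ratio converges to a constant: 1.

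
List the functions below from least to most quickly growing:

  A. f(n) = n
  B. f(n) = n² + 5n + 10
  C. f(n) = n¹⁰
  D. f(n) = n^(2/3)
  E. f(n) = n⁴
D < A < B < E < C

Comparing growth rates:
D = n^(2/3) is O(n^(2/3))
A = n is O(n)
B = n² + 5n + 10 is O(n²)
E = n⁴ is O(n⁴)
C = n¹⁰ is O(n¹⁰)

Therefore, the order from slowest to fastest is: D < A < B < E < C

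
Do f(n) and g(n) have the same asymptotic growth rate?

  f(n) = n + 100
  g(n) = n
True

f(n) = n + 100 and g(n) = n are both O(n).
Since they have the same asymptotic growth rate, f(n) = Θ(g(n)) is true.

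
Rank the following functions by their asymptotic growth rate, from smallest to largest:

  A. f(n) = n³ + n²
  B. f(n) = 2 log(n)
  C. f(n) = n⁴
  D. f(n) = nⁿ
B < A < C < D

Comparing growth rates:
B = 2 log(n) is O(log n)
A = n³ + n² is O(n³)
C = n⁴ is O(n⁴)
D = nⁿ is O(nⁿ)

Therefore, the order from slowest to fastest is: B < A < C < D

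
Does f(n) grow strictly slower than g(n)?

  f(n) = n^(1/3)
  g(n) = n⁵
True

f(n) = n^(1/3) is O(n^(1/3)), and g(n) = n⁵ is O(n⁵).
Since O(n^(1/3)) grows strictly slower than O(n⁵), f(n) = o(g(n)) is true.
This means lim(n→∞) f(n)/g(n) = 0.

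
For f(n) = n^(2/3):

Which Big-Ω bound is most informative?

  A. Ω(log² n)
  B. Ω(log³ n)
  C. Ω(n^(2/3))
C

f(n) = n^(2/3) is Ω(n^(2/3)).
All listed options are valid Big-Ω bounds (lower bounds),
but Ω(n^(2/3)) is the tightest (largest valid bound).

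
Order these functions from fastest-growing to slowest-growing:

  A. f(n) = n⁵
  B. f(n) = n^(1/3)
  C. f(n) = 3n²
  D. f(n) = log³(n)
A > C > B > D

Comparing growth rates:
A = n⁵ is O(n⁵)
C = 3n² is O(n²)
B = n^(1/3) is O(n^(1/3))
D = log³(n) is O(log³ n)

Therefore, the order from fastest to slowest is: A > C > B > D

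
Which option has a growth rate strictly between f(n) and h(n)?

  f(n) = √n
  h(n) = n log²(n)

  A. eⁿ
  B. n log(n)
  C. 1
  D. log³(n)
B

We need g(n) with √n = o(g(n)) and g(n) = o(n log²(n)), i.e. O(√n) ≺ g ≺ O(n log² n).
Check each option:
  A. eⁿ — O(eⁿ) does not grow strictly slower than h(n)
  B. n log(n) — O(n log n) is strictly between O(√n) and O(n log² n) ✓
  C. 1 — O(1) does not grow strictly faster than f(n)
  D. log³(n) — O(log³ n) does not grow strictly faster than f(n)

Only option B (n log(n)) lies strictly between.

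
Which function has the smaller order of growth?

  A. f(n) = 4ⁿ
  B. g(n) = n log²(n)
B

f(n) = 4ⁿ is O(4ⁿ), while g(n) = n log²(n) is O(n log² n).
Since O(n log² n) grows slower than O(4ⁿ), g(n) is dominated.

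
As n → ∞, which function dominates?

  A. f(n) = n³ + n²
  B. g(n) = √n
A

f(n) = n³ + n² is O(n³), while g(n) = √n is O(√n).
Since O(n³) grows faster than O(√n), f(n) dominates.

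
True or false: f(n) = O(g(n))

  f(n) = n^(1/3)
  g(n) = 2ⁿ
True

f(n) = n^(1/3) is O(n^(1/3)), and g(n) = 2ⁿ is O(2ⁿ).
Since O(n^(1/3)) ⊆ O(2ⁿ) (f grows no faster than g), f(n) = O(g(n)) is true.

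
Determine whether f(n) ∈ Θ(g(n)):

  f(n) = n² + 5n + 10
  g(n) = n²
True

f(n) = n² + 5n + 10 and g(n) = n² are both O(n²).
Since they have the same asymptotic growth rate, f(n) = Θ(g(n)) is true.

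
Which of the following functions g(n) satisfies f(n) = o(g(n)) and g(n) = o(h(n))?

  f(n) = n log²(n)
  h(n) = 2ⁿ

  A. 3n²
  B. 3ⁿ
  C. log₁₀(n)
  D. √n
A

We need g(n) with n log²(n) = o(g(n)) and g(n) = o(2ⁿ), i.e. O(n log² n) ≺ g ≺ O(2ⁿ).
Check each option:
  A. 3n² — O(n²) is strictly between O(n log² n) and O(2ⁿ) ✓
  B. 3ⁿ — O(3ⁿ) does not grow strictly slower than h(n)
  C. log₁₀(n) — O(log n) does not grow strictly faster than f(n)
  D. √n — O(√n) does not grow strictly faster than f(n)

Only option A (3n²) lies strictly between.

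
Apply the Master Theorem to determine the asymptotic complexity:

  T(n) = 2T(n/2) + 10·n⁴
Θ(n⁴)

Master Theorem: a = 2, b = 2, f(n) = 10·n⁴.
Compute the critical exponent d = log₂(2) = 1.
Compare f(n) = Θ(n⁴) against n^d:
  k = 4 > d = 1, so f(n) = Ω(n^(d+ε)) — Case 3.
  Regularity: a·(n/b)^4/n^4 = a/b^4 = 2/16 < 1 ✓.
  The top-level work dominates: T(n) = Θ(f(n)) = Θ(n⁴).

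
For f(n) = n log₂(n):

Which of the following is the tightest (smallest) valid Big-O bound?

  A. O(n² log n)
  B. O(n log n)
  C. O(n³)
B

f(n) = n log₂(n) is O(n log n).
All listed options are valid Big-O bounds (upper bounds),
but O(n log n) is the tightest (smallest valid bound).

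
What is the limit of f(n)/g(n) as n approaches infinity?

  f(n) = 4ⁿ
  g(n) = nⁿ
0

Since 4ⁿ (O(4ⁿ)) grows slower than nⁿ (O(nⁿ)),
the ratio f(n)/g(n) → 0 as n → ∞.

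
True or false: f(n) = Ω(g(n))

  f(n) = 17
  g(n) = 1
True

f(n) = 17 and g(n) = 1 are both O(1).
Big-Ω permits equal growth rates (f ≥ c·g for some c > 0), so f(n) = Ω(g(n)) is true.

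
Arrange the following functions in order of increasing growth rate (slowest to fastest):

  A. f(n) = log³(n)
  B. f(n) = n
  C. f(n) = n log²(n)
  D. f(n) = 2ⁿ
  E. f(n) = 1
E < A < B < C < D

Comparing growth rates:
E = 1 is O(1)
A = log³(n) is O(log³ n)
B = n is O(n)
C = n log²(n) is O(n log² n)
D = 2ⁿ is O(2ⁿ)

Therefore, the order from slowest to fastest is: E < A < B < C < D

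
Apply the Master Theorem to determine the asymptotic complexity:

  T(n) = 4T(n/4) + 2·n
Θ(n log n)

Master Theorem: a = 4, b = 4, f(n) = 2·n.
Compute the critical exponent d = log₄(4) = 1.
Compare f(n) = Θ(n) against n^d:
  k = 1 = d, so f(n) = Θ(n^d) — Case 2.
  Work is balanced across levels: T(n) = Θ(n^d log n) = Θ(n log n).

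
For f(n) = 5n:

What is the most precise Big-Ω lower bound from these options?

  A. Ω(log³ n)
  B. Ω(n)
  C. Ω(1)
B

f(n) = 5n is Ω(n).
All listed options are valid Big-Ω bounds (lower bounds),
but Ω(n) is the tightest (largest valid bound).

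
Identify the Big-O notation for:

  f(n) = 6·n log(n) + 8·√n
O(n log n)

The dominant term in 6·n log(n) + 8·√n is 6·n log(n), which is Θ(n log n).
Lower-order terms (8·√n) are asymptotically negligible.
Constants are absorbed, so the tightest bound is O(n log n).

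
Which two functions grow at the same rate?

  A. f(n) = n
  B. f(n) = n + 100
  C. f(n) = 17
A and B

Examining each function:
  A. n is O(n)
  B. n + 100 is O(n)
  C. 17 is O(1)

Functions A and B both have the same complexity class.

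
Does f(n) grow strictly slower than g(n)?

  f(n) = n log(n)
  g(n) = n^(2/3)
False

f(n) = n log(n) is O(n log n), and g(n) = n^(2/3) is O(n^(2/3)).
Since O(n log n) grows faster than or equal to O(n^(2/3)), f(n) = o(g(n)) is false.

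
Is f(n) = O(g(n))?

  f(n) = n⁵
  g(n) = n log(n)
False

f(n) = n⁵ is O(n⁵), and g(n) = n log(n) is O(n log n).
Since O(n⁵) grows faster than O(n log n), f(n) = O(g(n)) is false.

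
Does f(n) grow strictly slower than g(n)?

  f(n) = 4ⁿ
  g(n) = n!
True

f(n) = 4ⁿ is O(4ⁿ), and g(n) = n! is O(n!).
Since O(4ⁿ) grows strictly slower than O(n!), f(n) = o(g(n)) is true.
This means lim(n→∞) f(n)/g(n) = 0.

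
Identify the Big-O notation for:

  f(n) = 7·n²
O(n²)

The dominant term in 7·n² is 7·n², which is Θ(n²).
Constants are absorbed, so the tightest bound is O(n²).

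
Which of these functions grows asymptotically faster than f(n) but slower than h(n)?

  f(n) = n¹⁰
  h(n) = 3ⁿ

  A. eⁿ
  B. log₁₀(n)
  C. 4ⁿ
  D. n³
A

We need g(n) with n¹⁰ = o(g(n)) and g(n) = o(3ⁿ), i.e. O(n¹⁰) ≺ g ≺ O(3ⁿ).
Check each option:
  A. eⁿ — O(eⁿ) is strictly between O(n¹⁰) and O(3ⁿ) ✓
  B. log₁₀(n) — O(log n) does not grow strictly faster than f(n)
  C. 4ⁿ — O(4ⁿ) does not grow strictly slower than h(n)
  D. n³ — O(n³) does not grow strictly faster than f(n)

Only option A (eⁿ) lies strictly between.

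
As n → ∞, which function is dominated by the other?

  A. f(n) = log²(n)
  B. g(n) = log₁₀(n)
B

f(n) = log²(n) is O(log² n), while g(n) = log₁₀(n) is O(log n).
Since O(log n) grows slower than O(log² n), g(n) is dominated.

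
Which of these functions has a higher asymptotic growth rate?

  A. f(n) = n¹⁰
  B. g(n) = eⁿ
B

f(n) = n¹⁰ is O(n¹⁰), while g(n) = eⁿ is O(eⁿ).
Since O(eⁿ) grows faster than O(n¹⁰), g(n) dominates.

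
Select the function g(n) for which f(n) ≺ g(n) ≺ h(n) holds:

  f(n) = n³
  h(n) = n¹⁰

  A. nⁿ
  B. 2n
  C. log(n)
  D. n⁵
D

We need g(n) with n³ = o(g(n)) and g(n) = o(n¹⁰), i.e. O(n³) ≺ g ≺ O(n¹⁰).
Check each option:
  A. nⁿ — O(nⁿ) does not grow strictly slower than h(n)
  B. 2n — O(n) does not grow strictly faster than f(n)
  C. log(n) — O(log n) does not grow strictly faster than f(n)
  D. n⁵ — O(n⁵) is strictly between O(n³) and O(n¹⁰) ✓

Only option D (n⁵) lies strictly between.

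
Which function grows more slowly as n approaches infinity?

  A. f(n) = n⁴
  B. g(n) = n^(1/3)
B

f(n) = n⁴ is O(n⁴), while g(n) = n^(1/3) is O(n^(1/3)).
Since O(n^(1/3)) grows slower than O(n⁴), g(n) is dominated.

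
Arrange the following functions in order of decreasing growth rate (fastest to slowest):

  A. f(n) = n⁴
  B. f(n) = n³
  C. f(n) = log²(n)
A > B > C

Comparing growth rates:
A = n⁴ is O(n⁴)
B = n³ is O(n³)
C = log²(n) is O(log² n)

Therefore, the order from fastest to slowest is: A > B > C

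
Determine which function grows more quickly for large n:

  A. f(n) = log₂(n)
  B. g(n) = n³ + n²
B

f(n) = log₂(n) is O(log n), while g(n) = n³ + n² is O(n³).
Since O(n³) grows faster than O(log n), g(n) dominates.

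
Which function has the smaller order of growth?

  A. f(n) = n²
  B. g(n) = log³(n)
B

f(n) = n² is O(n²), while g(n) = log³(n) is O(log³ n).
Since O(log³ n) grows slower than O(n²), g(n) is dominated.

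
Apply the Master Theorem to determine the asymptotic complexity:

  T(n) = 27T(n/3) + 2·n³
Θ(n³ log n)

Master Theorem: a = 27, b = 3, f(n) = 2·n³.
Compute the critical exponent d = log₃(27) = 3.
Compare f(n) = Θ(n³) against n^d:
  k = 3 = d, so f(n) = Θ(n^d) — Case 2.
  Work is balanced across levels: T(n) = Θ(n^d log n) = Θ(n³ log n).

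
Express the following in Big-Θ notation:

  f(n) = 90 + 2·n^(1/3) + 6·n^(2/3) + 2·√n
Θ(n^(2/3))

Order the terms by growth rate: 90 ≺ 2·n^(1/3) ≺ 2·√n ≺ 6·n^(2/3).
The fastest-growing term 6·n^(2/3) dominates as n → ∞; dropping its constant factor gives Θ(n^(2/3)).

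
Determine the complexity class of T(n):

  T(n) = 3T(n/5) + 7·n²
Θ(n²)

Master Theorem: a = 3, b = 5, f(n) = 7·n².
Compute the critical exponent d = log₅(3) = 0.683.
Compare f(n) = Θ(n²) against n^d:
  k = 2 > d = 0.683, so f(n) = Ω(n^(d+ε)) — Case 3.
  Regularity: a·(n/b)^2/n^2 = a/b^2 = 3/25 < 1 ✓.
  The top-level work dominates: T(n) = Θ(f(n)) = Θ(n²).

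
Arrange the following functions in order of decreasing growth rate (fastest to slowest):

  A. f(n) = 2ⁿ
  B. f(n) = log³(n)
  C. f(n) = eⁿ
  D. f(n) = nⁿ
D > C > A > B

Comparing growth rates:
D = nⁿ is O(nⁿ)
C = eⁿ is O(eⁿ)
A = 2ⁿ is O(2ⁿ)
B = log³(n) is O(log³ n)

Therefore, the order from fastest to slowest is: D > C > A > B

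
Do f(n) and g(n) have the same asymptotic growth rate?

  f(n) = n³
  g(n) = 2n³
True

f(n) = n³ and g(n) = 2n³ are both O(n³).
Since they have the same asymptotic growth rate, f(n) = Θ(g(n)) is true.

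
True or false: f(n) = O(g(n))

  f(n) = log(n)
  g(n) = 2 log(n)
True

f(n) = log(n) and g(n) = 2 log(n) are both O(log n).
Big-O permits equal growth rates (f ≤ c·g for some c), so f(n) = O(g(n)) is true.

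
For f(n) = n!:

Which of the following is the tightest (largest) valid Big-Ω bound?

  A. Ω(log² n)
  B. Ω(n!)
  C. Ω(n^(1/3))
B

f(n) = n! is Ω(n!).
All listed options are valid Big-Ω bounds (lower bounds),
but Ω(n!) is the tightest (largest valid bound).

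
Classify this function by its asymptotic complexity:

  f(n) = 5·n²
O(n²)

The dominant term in 5·n² is 5·n², which is Θ(n²).
Constants are absorbed, so the tightest bound is O(n²).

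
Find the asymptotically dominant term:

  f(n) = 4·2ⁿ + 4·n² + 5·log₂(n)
4·2ⁿ

Looking at each term:
  - 4·2ⁿ is O(2ⁿ)
  - 4·n² is O(n²)
  - 5·log₂(n) is O(log n)

The term 4·2ⁿ (O(2ⁿ)) grows fastest and dominates all others.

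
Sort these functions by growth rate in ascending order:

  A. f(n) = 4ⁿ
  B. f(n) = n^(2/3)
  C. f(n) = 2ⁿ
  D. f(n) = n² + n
B < D < C < A

Comparing growth rates:
B = n^(2/3) is O(n^(2/3))
D = n² + n is O(n²)
C = 2ⁿ is O(2ⁿ)
A = 4ⁿ is O(4ⁿ)

Therefore, the order from slowest to fastest is: B < D < C < A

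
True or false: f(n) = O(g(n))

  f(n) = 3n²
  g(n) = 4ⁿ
True

f(n) = 3n² is O(n²), and g(n) = 4ⁿ is O(4ⁿ).
Since O(n²) ⊆ O(4ⁿ) (f grows no faster than g), f(n) = O(g(n)) is true.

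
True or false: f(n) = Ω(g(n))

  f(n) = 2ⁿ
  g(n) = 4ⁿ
False

f(n) = 2ⁿ is O(2ⁿ), and g(n) = 4ⁿ is O(4ⁿ).
Since O(2ⁿ) grows slower than O(4ⁿ), f(n) = Ω(g(n)) is false.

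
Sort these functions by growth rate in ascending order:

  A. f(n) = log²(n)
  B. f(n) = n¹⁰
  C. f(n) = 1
C < A < B

Comparing growth rates:
C = 1 is O(1)
A = log²(n) is O(log² n)
B = n¹⁰ is O(n¹⁰)

Therefore, the order from slowest to fastest is: C < A < B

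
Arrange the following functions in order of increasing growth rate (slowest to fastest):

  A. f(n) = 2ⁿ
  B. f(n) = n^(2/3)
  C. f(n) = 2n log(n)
B < C < A

Comparing growth rates:
B = n^(2/3) is O(n^(2/3))
C = 2n log(n) is O(n log n)
A = 2ⁿ is O(2ⁿ)

Therefore, the order from slowest to fastest is: B < C < A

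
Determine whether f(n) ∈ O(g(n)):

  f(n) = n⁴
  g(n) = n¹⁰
True

f(n) = n⁴ is O(n⁴), and g(n) = n¹⁰ is O(n¹⁰).
Since O(n⁴) ⊆ O(n¹⁰) (f grows no faster than g), f(n) = O(g(n)) is true.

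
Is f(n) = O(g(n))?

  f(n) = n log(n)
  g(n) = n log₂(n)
True

f(n) = n log(n) and g(n) = n log₂(n) are both O(n log n).
Big-O permits equal growth rates (f ≤ c·g for some c), so f(n) = O(g(n)) is true.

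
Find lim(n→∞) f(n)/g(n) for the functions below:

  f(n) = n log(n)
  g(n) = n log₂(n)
log(2)

Since n log(n) and n log₂(n) have the same growth rate (O(n log n)),
the ratio converges to a constant: log(2).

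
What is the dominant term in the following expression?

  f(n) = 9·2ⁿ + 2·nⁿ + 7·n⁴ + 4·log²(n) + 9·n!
2·nⁿ

Looking at each term:
  - 9·2ⁿ is O(2ⁿ)
  - 2·nⁿ is O(nⁿ)
  - 7·n⁴ is O(n⁴)
  - 4·log²(n) is O(log² n)
  - 9·n! is O(n!)

The term 2·nⁿ (O(nⁿ)) grows fastest and dominates all others.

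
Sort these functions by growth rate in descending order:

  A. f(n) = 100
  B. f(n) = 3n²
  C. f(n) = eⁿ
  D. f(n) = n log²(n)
C > B > D > A

Comparing growth rates:
C = eⁿ is O(eⁿ)
B = 3n² is O(n²)
D = n log²(n) is O(n log² n)
A = 100 is O(1)

Therefore, the order from fastest to slowest is: C > B > D > A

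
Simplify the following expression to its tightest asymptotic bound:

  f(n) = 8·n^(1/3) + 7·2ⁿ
Θ(2ⁿ)

Order the terms by growth rate: 8·n^(1/3) ≺ 7·2ⁿ.
The fastest-growing term 7·2ⁿ dominates as n → ∞; dropping its constant factor gives Θ(2ⁿ).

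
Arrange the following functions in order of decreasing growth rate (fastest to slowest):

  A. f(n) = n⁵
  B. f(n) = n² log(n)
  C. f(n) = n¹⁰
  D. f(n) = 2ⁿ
D > C > A > B

Comparing growth rates:
D = 2ⁿ is O(2ⁿ)
C = n¹⁰ is O(n¹⁰)
A = n⁵ is O(n⁵)
B = n² log(n) is O(n² log n)

Therefore, the order from fastest to slowest is: D > C > A > B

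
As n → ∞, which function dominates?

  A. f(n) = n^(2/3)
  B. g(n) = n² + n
B

f(n) = n^(2/3) is O(n^(2/3)), while g(n) = n² + n is O(n²).
Since O(n²) grows faster than O(n^(2/3)), g(n) dominates.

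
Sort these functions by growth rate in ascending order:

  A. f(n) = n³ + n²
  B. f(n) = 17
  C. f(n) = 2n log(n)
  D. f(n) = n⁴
B < C < A < D

Comparing growth rates:
B = 17 is O(1)
C = 2n log(n) is O(n log n)
A = n³ + n² is O(n³)
D = n⁴ is O(n⁴)

Therefore, the order from slowest to fastest is: B < C < A < D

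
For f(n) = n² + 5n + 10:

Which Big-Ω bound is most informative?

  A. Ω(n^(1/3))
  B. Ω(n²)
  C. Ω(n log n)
B

f(n) = n² + 5n + 10 is Ω(n²).
All listed options are valid Big-Ω bounds (lower bounds),
but Ω(n²) is the tightest (largest valid bound).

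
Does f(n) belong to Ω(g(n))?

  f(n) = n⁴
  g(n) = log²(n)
True

f(n) = n⁴ is O(n⁴), and g(n) = log²(n) is O(log² n).
Since O(n⁴) grows at least as fast as O(log² n), f(n) = Ω(g(n)) is true.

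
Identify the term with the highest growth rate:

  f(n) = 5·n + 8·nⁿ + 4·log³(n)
8·nⁿ

Looking at each term:
  - 5·n is O(n)
  - 8·nⁿ is O(nⁿ)
  - 4·log³(n) is O(log³ n)

The term 8·nⁿ (O(nⁿ)) grows fastest and dominates all others.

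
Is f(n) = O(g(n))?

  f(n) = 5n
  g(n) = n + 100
True

f(n) = 5n and g(n) = n + 100 are both O(n).
Big-O permits equal growth rates (f ≤ c·g for some c), so f(n) = O(g(n)) is true.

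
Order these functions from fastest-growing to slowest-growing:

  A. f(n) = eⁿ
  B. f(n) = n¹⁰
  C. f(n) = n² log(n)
A > B > C

Comparing growth rates:
A = eⁿ is O(eⁿ)
B = n¹⁰ is O(n¹⁰)
C = n² log(n) is O(n² log n)

Therefore, the order from fastest to slowest is: A > B > C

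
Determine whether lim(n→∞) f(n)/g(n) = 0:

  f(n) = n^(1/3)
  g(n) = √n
True

f(n) = n^(1/3) is O(n^(1/3)), and g(n) = √n is O(√n).
Since O(n^(1/3)) grows strictly slower than O(√n), f(n) = o(g(n)) is true.
This means lim(n→∞) f(n)/g(n) = 0.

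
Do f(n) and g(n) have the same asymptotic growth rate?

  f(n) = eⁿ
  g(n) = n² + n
False

f(n) = eⁿ is O(eⁿ), and g(n) = n² + n is O(n²).
Since they have different growth rates, f(n) = Θ(g(n)) is false.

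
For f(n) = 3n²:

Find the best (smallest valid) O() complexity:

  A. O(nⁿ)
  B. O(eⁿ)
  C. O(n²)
C

f(n) = 3n² is O(n²).
All listed options are valid Big-O bounds (upper bounds),
but O(n²) is the tightest (smallest valid bound).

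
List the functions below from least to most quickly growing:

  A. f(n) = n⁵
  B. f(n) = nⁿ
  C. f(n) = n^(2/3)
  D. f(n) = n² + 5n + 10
C < D < A < B

Comparing growth rates:
C = n^(2/3) is O(n^(2/3))
D = n² + 5n + 10 is O(n²)
A = n⁵ is O(n⁵)
B = nⁿ is O(nⁿ)

Therefore, the order from slowest to fastest is: C < D < A < B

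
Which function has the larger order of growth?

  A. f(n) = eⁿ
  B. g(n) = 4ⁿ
B

f(n) = eⁿ is O(eⁿ), while g(n) = 4ⁿ is O(4ⁿ).
Since O(4ⁿ) grows faster than O(eⁿ), g(n) dominates.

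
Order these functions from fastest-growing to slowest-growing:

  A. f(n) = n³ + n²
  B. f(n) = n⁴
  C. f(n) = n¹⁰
C > B > A

Comparing growth rates:
C = n¹⁰ is O(n¹⁰)
B = n⁴ is O(n⁴)
A = n³ + n² is O(n³)

Therefore, the order from fastest to slowest is: C > B > A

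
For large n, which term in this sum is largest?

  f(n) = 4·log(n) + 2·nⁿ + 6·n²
2·nⁿ

Looking at each term:
  - 4·log(n) is O(log n)
  - 2·nⁿ is O(nⁿ)
  - 6·n² is O(n²)

The term 2·nⁿ (O(nⁿ)) grows fastest and dominates all others.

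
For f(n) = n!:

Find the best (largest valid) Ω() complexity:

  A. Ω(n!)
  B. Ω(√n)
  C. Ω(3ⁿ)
A

f(n) = n! is Ω(n!).
All listed options are valid Big-Ω bounds (lower bounds),
but Ω(n!) is the tightest (largest valid bound).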